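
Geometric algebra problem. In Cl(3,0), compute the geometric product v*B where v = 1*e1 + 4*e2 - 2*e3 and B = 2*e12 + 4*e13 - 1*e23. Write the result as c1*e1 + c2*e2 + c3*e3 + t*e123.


vB has grade-1 (vector) and grade-3 (trivector) parts: vB = (v _| B) + (v ^ B).
Vector part <vB>_1:
  e1: -v2*b12 - v3*b13 = -(4)*(2) - (-2)*(4) = 0
  e2: v1*b12 - v3*b23 = (1)*(2) - (-2)*(-1) = 0
  e3: v1*b13 + v2*b23 = (1)*(4) + (4)*(-1) = 0
Trivector part <vB>_3:
  e123: v1*b23 - v2*b13 + v3*b12 = (1)*(-1) - (4)*(4) + (-2)*(2) = -21
vB = 0*e1 + 0*e2 + 0*e3 - 21*e123


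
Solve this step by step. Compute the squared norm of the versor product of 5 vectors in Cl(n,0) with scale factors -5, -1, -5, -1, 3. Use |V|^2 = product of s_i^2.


Each vector v_i has |v_i|^2 = s_i^2
Squared scales: (-5)^2 = 25, (-1)^2 = 1, (-5)^2 = 25, (-1)^2 = 1, 3^2 = 9
|V|^2 = 25 * 1 * 25 * 1 * 9
= 5625


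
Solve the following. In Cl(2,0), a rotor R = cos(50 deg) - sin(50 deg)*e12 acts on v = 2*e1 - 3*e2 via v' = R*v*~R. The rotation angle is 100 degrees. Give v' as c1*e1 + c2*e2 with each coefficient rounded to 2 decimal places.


Rotor R = cos(50deg) - sin(50deg)*e12
Rotation angle theta = 2 * 50 = 100 degrees
v' = R*v*~R rotates v by theta.
cos(100deg) = -0.1736, sin(100deg) = 0.9848
v'_1 = 2*cos(100deg) - (-3)*sin(100deg)
= 2*(-0.1736) - (-3)*0.9848
= 2.61
v'_2 = 2*sin(100deg) + (-3)*cos(100deg)
= 2*0.9848 + (-3)*(-0.1736)
= 2.49
v' = 2.61*e1 + 2.49*e2


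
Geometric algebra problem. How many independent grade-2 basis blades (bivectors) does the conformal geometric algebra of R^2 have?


The conformal model of R^2 uses Cl(3,1) with m = 2 + 2 = 4 generators.
Number of grade-2 blades = C(m, 2) = C(4, 2)
= 4*3/2 = 6


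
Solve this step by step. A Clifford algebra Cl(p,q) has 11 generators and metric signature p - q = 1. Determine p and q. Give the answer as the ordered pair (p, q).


We need p + q = 11 and p - q = 1.
Adding: 2p = 11 + 1 = 12, so p = 6.
Then q = 11 - 6 = 5.
(p, q) = (6, 5)


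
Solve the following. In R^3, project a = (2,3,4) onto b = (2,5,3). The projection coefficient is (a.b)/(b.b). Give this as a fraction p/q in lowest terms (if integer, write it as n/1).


Projection coefficient = (a . b) / (b . b)
a . b = 2*2 + 3*5 + 4*3
= 4 + 15 + 12 = 31
b . b = 2^2 + 5^2 + 3^2
= 4 + 25 + 9 = 38
Coefficient = 31/38
In lowest terms: 31/38


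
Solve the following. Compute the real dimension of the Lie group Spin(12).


Spin(n) double-covers SO(n); both have Lie algebra so(n) of dimension n(n-1)/2.
n = 12
n(n-1) = 12 * 11 = 132
dim Spin(12) = 132/2 = 66


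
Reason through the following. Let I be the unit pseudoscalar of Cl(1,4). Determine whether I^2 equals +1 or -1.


The pseudoscalar I = e1...e_n (product of all n generators) of Cl(p,q) satisfies I^2 = (-1)^(q + n(n-1)/2).
p = 1, q = 4, n = p + q = 5
n(n-1)/2 = 5 * 4 / 2 = 10
Exponent = q + n(n-1)/2 = 4 + 10 = 14
I^2 = (-1)^14 = +1


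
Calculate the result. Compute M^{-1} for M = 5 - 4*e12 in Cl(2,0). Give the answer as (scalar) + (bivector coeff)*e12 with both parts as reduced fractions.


M = 5 - 4*e12, where e12^2 = -1.
Since M commutes with its reverse ~M = a - b*e12, M * ~M = a^2 - b^2*e12^2 = a^2 + b^2.
So M^{-1} = ~M / (a^2 + b^2) = (a - b*e12)/(a^2 + b^2).
a^2 + b^2 = 25 + 16 = 41
Scalar part = 5/41 = 5/41
Bivector coeff = 4/41 = 4/41
M^{-1} = 5/41 + 4/41*e12


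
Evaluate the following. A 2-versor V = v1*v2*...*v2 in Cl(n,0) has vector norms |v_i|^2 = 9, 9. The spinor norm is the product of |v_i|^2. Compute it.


Spinor norm N(V) = |v1|^2 * |v2|^2 * ... * |v2|^2
= 9 * 9
Running product: 9, 81
N(V) = 81


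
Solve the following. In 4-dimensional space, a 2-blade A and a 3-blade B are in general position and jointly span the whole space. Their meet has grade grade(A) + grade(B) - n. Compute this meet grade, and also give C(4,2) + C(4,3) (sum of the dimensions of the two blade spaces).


Meet grade = grade(A) + grade(B) - n
= 2 + 3 - 4 = 1
C(4,2) = 6
C(4,3) = 4
dim_A + dim_B = 6 + 4 = 10


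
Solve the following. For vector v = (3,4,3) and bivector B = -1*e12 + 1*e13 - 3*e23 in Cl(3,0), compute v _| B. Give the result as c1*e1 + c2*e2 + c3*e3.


Left contraction v _| B = <vB>_1 (grade-1 part of the geometric product vB).
Using e1_|e12 = e2, e2_|e12 = -e1, e1_|e13 = e3, e3_|e13 = -e1, e2_|e23 = e3, e3_|e23 = -e2:
e1 coeff: -v2*b12 - v3*b13 = -(4)*(-1) - (3)*(1) = 1
e2 coeff: v1*b12 - v3*b23 = (3)*(-1) - (3)*(-3) = 6
e3 coeff: v1*b13 + v2*b23 = (3)*(1) + (4)*(-3) = -9
v _| B = 1*e1 + 6*e2 - 9*e3


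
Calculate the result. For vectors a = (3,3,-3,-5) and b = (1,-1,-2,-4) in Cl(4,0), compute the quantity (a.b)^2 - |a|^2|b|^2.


a . b = 3*1 + 3*(-1) + (-3)*(-2) + (-5)*(-4)
= 3 + (-3) + 6 + 20 = 26
|a|^2 = 3^2 + 3^2 + (-3)^2 + (-5)^2 = 52
|b|^2 = 1^2 + (-1)^2 + (-2)^2 + (-4)^2 = 22
(a.b)^2 = 26^2 = 676
|a|^2 * |b|^2 = 52 * 22 = 1144
Result = 676 - 1144 = -468


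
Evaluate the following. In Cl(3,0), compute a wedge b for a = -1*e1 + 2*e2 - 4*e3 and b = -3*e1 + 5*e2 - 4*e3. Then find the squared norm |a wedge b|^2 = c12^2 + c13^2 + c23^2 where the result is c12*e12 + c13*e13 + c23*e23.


a wedge b = (a1*b2 - a2*b1)*e12 + (a1*b3 - a3*b1)*e13 + (a2*b3 - a3*b2)*e23
e12 coeff: (-1)*5 - 2*(-3) = -5 - (-6) = 1
e13 coeff: (-1)*(-4) - (-4)*(-3) = 4 - 12 = -8
e23 coeff: 2*(-4) - (-4)*5 = -8 - (-20) = 12
|a wedge b|^2 = 1^2 + (-8)^2 + 12^2
= 1 + 64 + 144
= 209


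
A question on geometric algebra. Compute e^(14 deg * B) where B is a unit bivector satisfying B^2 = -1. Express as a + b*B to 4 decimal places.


For a unit bivector B with B^2 = -1, the exponential series gives
e^(theta*B) = cos(theta) + sin(theta)*B (the GA analogue of Euler's formula).
theta = 14 degrees = 0.244346 rad
cos(14 deg) = 0.9703
sin(14 deg) = 0.2419
exp(theta*B) = 0.9703 + 0.2419*B


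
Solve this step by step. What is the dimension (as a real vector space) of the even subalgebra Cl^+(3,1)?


Even subalgebra dimension = 2^(n-1)
n = 3 + 1 = 4
2^(4 - 1) = 2^3 = 8
Verification: sum of C(4,k) for even k = 1 + 6 + 1 = 8
Result = 8


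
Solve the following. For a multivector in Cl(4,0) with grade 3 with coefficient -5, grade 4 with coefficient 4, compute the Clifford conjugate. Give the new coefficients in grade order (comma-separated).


Clifford conjugate sign for grade k: (-1)^(k(k+1)/2)
Grade 3: (-1)^(3*4/2) = (-1)^6 = 1, coeff -5 -> -5
Grade 4: (-1)^(4*5/2) = (-1)^10 = 1, coeff 4 -> 4
Conjugated coefficients: -5, 4


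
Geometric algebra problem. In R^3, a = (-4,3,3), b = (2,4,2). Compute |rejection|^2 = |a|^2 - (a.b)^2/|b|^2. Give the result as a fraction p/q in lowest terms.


|a|^2 = (-4)^2 + 3^2 + 3^2 = 34
|b|^2 = 2^2 + 4^2 + 2^2 = 24
a . b = (-4)*2 + 3*4 + 3*2 = 10
(a.b)^2 = 10^2 = 100
|rej|^2 = 34 - 100/24
= (816 - 100)/24
= 716/24
In lowest terms: 179/6


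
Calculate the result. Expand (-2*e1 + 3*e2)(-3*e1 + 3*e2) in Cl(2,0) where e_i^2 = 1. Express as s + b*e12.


Expand: (-2*e1 + 3*e2)(-3*e1 + 3*e2)
= (-2)*(-3)*e1e1 + (-2)*3*e1e2 + 3*(-3)*e2e1 + 3*3*e2e2
Using e1^2 = e2^2 = 1, e2e1 = -e1e2:
Scalar part s = (-2)*(-3) + 3*3 = 6 + 9 = 15
Bivector part b = (-2)*3 - 3*(-3) = -6 - (-9) = 3
uv = 15 + 3*e12


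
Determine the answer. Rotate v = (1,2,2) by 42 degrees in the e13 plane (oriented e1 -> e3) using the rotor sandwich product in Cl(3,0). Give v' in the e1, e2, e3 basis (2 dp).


Rotor R = cos(21deg) - sin(21deg)*e13
Rotation angle theta = 2 * 21 = 42 degrees in the e13 plane (e1 -> e3).
The component perpendicular to the plane (e2) is invariant: v'_2 = v2 = 2.00
cos(42deg) = 0.7431, sin(42deg) = 0.6691
v'_1 = v1*cos(theta) - v3*sin(theta) = 1*0.7431 - 2*0.6691 = -0.60
v'_3 = v1*sin(theta) + v3*cos(theta) = 1*0.6691 + 2*0.7431 = 2.16
v' = -0.60*e1 + 2.00*e2 + 2.16*e3


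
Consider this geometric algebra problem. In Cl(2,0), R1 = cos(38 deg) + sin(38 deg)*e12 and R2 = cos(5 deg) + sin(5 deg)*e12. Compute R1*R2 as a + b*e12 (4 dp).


Same-plane rotors commute and their half-angles add:
R1*R2 = cos(a1 + a2) + sin(a1 + a2)*e12.
a1 + a2 = 38 + 5 = 43 deg
cos(43 deg) = 0.7314
sin(43 deg) = 0.6820
R1*R2 = 0.7314 + 0.6820*e12


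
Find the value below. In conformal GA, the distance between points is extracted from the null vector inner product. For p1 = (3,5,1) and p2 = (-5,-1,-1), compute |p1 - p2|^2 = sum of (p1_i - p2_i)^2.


p1 - p2 = (8, 6, 2)
|p1 - p2|^2 = 8^2 + 6^2 + 2^2
= 64 + 36 + 4
= 104


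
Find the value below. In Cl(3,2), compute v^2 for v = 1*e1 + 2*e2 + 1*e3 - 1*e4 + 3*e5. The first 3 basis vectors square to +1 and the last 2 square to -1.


v^2 = sum of c_i^2 * e_i^2
Positive signature terms (e_i^2 = +1): 1^2 + 2^2 + 1^2 = 6
Negative signature terms (e_j^2 = -1): (-1)^2 + 3^2 = 10
v^2 = 6 - 10 = -4


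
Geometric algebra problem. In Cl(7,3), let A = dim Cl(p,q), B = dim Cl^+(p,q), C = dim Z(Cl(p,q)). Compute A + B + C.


n = 7 + 3 = 10
Total dim = 2^10 = 1024
Even subalgebra dim = 2^9 = 512
n is even, so center dim = 1
Sum = 1024 + 512 + 1 = 1537


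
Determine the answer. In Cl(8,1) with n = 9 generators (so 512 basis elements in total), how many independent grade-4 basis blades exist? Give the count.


Number of grade-k basis blades in Cl(p,q) with n = p + q is C(n, k).
n = 8 + 1 = 9
C(9, 4) = 9! / (4! * 5!)
= 362880 / (24 * 120)
= 126


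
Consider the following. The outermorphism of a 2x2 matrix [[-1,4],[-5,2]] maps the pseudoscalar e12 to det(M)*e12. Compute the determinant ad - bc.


The outermorphism of a linear map f sends e1^e2 to f(e1)^f(e2).
f(e1) = -1*e1 - 5*e2
f(e2) = 4*e1 + 2*e2
f(e1) ^ f(e2) = (-1*e1 - 5*e2) ^ (4*e1 + 2*e2)
= (-1)*2*e12 + (-5)*4*e21
= (-2 - (-20))*e12
= 18*e12
Coefficient = 18


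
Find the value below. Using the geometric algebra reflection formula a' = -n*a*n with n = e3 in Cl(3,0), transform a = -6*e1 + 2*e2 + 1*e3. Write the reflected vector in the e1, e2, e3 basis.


Reflection formula: a' = -n*a*n, with n = e3 (unit vector, n^2 = 1).
For reflection through hyperplane perp to e3:
The component along e3 flips sign, others stay.
a = (-6, 2, 1)
a' = (-6, 2, -1)
a' = -6*e1 + 2*e2 - 1*e3


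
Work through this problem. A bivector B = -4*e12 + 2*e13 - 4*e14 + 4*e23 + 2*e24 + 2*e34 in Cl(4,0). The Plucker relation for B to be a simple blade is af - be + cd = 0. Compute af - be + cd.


Plucker relation: af - be + cd
a*f = (-4)*2 = -8
b*e = 2*2 = 4
c*d = (-4)*4 = -16
af - be + cd = -8 - 4 + (-16)
= -28


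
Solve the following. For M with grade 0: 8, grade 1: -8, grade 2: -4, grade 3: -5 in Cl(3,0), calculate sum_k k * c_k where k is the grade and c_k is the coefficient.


Grade-weighted sum = sum of grade_k * coefficient_k
0*8 = 0
1*(-8) = -8
2*(-4) = -8
3*(-5) = -15
Total = 0 + (-8) + (-8) + (-15) = -31


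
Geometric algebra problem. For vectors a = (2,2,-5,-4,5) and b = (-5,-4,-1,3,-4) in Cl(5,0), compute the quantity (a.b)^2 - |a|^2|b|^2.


a . b = 2*(-5) + 2*(-4) + (-5)*(-1) + (-4)*3 + 5*(-4)
= -10 + (-8) + 5 + (-12) + (-20) = -45
|a|^2 = 2^2 + 2^2 + (-5)^2 + (-4)^2 + 5^2 = 74
|b|^2 = (-5)^2 + (-4)^2 + (-1)^2 + 3^2 + (-4)^2 = 67
(a.b)^2 = (-45)^2 = 2025
|a|^2 * |b|^2 = 74 * 67 = 4958
Result = 2025 - 4958 = -2933


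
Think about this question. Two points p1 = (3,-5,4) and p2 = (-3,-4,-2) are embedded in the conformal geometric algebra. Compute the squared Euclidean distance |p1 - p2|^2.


p1 - p2 = (6, -1, 6)
|p1 - p2|^2 = 6^2 + (-1)^2 + 6^2
= 36 + 1 + 36
= 73


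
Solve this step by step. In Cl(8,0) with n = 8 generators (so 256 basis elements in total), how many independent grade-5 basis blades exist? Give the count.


Number of grade-k basis blades in Cl(p,q) with n = p + q is C(n, k).
n = 8 + 0 = 8
C(8, 5) = 8! / (5! * 3!)
= 40320 / (120 * 6)
= 56


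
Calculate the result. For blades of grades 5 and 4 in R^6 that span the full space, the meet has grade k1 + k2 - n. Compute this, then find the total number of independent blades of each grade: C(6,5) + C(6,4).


Meet grade = grade(A) + grade(B) - n
= 5 + 4 - 6 = 3
C(6,5) = 6
C(6,4) = 15
dim_A + dim_B = 6 + 15 = 21


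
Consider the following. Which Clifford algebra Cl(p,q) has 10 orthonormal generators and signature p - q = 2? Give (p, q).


We need p + q = 10 and p - q = 2.
Adding: 2p = 10 + 2 = 12, so p = 6.
Then q = 10 - 6 = 4.
(p, q) = (6, 4)


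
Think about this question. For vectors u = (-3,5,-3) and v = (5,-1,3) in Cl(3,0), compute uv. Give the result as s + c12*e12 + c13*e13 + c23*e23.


In Cl(3,0): e_i^2 = 1, e_ie_j = -e_je_i for i != j.
Scalar part = u . v = (-3)*5 + 5*(-1) + (-3)*3
= -15 + (-5) + (-9) = -29
e12 coeff = (-3)*(-1) - 5*5 = 3 - 25 = -22
e13 coeff = (-3)*3 - (-3)*5 = -9 - (-15) = 6
e23 coeff = 5*3 - (-3)*(-1) = 15 - 3 = 12
uv = -29 - 22*e12 + 6*e13 + 12*e23


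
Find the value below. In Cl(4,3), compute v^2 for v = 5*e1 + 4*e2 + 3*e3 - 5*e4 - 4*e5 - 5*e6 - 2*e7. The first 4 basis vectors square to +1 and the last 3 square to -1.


v^2 = sum of c_i^2 * e_i^2
Positive signature terms (e_i^2 = +1): 5^2 + 4^2 + 3^2 + (-5)^2 = 75
Negative signature terms (e_j^2 = -1): (-4)^2 + (-5)^2 + (-2)^2 = 45
v^2 = 75 - 45 = 30


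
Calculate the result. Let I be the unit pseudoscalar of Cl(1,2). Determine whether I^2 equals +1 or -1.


The pseudoscalar I = e1...e_n (product of all n generators) of Cl(p,q) satisfies I^2 = (-1)^(q + n(n-1)/2).
p = 1, q = 2, n = p + q = 3
n(n-1)/2 = 3 * 2 / 2 = 3
Exponent = q + n(n-1)/2 = 2 + 3 = 5
I^2 = (-1)^5 = -1


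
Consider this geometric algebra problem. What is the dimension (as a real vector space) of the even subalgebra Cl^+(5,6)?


Even subalgebra dimension = 2^(n-1)
n = 5 + 6 = 11
2^(11 - 1) = 2^10 = 1024
Verification: sum of C(11,k) for even k = 1 + 55 + 330 + 462 + 165 + 11 = 1024
Result = 1024


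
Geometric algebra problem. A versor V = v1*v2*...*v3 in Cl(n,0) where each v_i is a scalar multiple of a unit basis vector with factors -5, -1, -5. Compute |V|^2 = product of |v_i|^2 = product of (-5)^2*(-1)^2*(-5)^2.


Each vector v_i has |v_i|^2 = s_i^2
Squared scales: (-5)^2 = 25, (-1)^2 = 1, (-5)^2 = 25
|V|^2 = 25 * 1 * 25
= 625


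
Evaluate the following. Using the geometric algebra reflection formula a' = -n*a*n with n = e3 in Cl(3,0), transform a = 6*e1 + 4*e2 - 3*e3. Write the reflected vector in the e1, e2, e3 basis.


Reflection formula: a' = -n*a*n, with n = e3 (unit vector, n^2 = 1).
For reflection through hyperplane perp to e3:
The component along e3 flips sign, others stay.
a = (6, 4, -3)
a' = (6, 4, 3)
a' = 6*e1 + 4*e2 + 3*e3


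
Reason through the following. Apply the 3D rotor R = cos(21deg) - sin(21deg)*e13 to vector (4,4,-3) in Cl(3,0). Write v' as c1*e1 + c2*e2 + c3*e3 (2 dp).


Rotor R = cos(21deg) - sin(21deg)*e13
Rotation angle theta = 2 * 21 = 42 degrees in the e13 plane (e1 -> e3).
The component perpendicular to the plane (e2) is invariant: v'_2 = v2 = 4.00
cos(42deg) = 0.7431, sin(42deg) = 0.6691
v'_1 = v1*cos(theta) - v3*sin(theta) = 4*0.7431 - (-3)*0.6691 = 4.98
v'_3 = v1*sin(theta) + v3*cos(theta) = 4*0.6691 + (-3)*0.7431 = 0.45
v' = 4.98*e1 + 4.00*e2 + 0.45*e3


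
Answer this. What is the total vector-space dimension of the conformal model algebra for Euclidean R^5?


The conformal model of R^5 uses Cl(6,1): the 5 Euclidean generators plus two extra orthogonal generators e+ (e+^2 = +1) and e- (e-^2 = -1), from which the null vectors e0, einf are built.
Number of generators m = 5 + 2 = 7.
dim Cl(p,q) = 2^m = 2^7 = 128


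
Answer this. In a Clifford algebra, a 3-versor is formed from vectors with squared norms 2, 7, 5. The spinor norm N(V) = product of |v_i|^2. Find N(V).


Spinor norm N(V) = |v1|^2 * |v2|^2 * ... * |v3|^2
= 2 * 7 * 5
Running product: 2, 14, 70
N(V) = 70


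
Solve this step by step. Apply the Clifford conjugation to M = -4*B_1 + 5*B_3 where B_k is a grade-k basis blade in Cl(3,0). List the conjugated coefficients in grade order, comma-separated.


Clifford conjugate sign for grade k: (-1)^(k(k+1)/2)
Grade 1: (-1)^(1*2/2) = (-1)^1 = -1, coeff -4 -> 4
Grade 3: (-1)^(3*4/2) = (-1)^6 = 1, coeff 5 -> 5
Conjugated coefficients: 4, 5


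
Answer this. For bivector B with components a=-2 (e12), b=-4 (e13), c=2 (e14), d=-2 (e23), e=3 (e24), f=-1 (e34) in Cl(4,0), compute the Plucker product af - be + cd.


Plucker relation: af - be + cd
a*f = (-2)*(-1) = 2
b*e = (-4)*3 = -12
c*d = 2*(-2) = -4
af - be + cd = 2 - (-12) + (-4)
= 10


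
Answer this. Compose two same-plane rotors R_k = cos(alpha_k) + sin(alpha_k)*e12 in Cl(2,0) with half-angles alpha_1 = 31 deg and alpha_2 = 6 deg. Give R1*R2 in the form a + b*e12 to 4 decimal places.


Same-plane rotors commute and their half-angles add:
R1*R2 = cos(a1 + a2) + sin(a1 + a2)*e12.
a1 + a2 = 31 + 6 = 37 deg
cos(37 deg) = 0.7986
sin(37 deg) = 0.6018
R1*R2 = 0.7986 + 0.6018*e12


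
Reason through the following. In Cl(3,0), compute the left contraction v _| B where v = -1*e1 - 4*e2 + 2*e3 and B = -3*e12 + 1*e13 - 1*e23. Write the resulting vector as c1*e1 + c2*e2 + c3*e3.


Left contraction v _| B = <vB>_1 (grade-1 part of the geometric product vB).
Using e1_|e12 = e2, e2_|e12 = -e1, e1_|e13 = e3, e3_|e13 = -e1, e2_|e23 = e3, e3_|e23 = -e2:
e1 coeff: -v2*b12 - v3*b13 = -(-4)*(-3) - (2)*(1) = -14
e2 coeff: v1*b12 - v3*b23 = (-1)*(-3) - (2)*(-1) = 5
e3 coeff: v1*b13 + v2*b23 = (-1)*(1) + (-4)*(-1) = 3
v _| B = -14*e1 + 5*e2 + 3*e3


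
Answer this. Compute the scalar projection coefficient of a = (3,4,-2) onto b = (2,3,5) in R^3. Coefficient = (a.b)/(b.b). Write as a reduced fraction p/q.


Projection coefficient = (a . b) / (b . b)
a . b = 3*2 + 4*3 + (-2)*5
= 6 + 12 + (-10) = 8
b . b = 2^2 + 3^2 + 5^2
= 4 + 9 + 25 = 38
Coefficient = 8/38
In lowest terms: 4/19


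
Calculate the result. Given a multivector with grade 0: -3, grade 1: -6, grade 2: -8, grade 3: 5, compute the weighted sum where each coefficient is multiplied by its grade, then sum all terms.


Grade-weighted sum = sum of grade_k * coefficient_k
0*(-3) = 0
1*(-6) = -6
2*(-8) = -16
3*5 = 15
Total = 0 + (-6) + (-16) + 15 = -7


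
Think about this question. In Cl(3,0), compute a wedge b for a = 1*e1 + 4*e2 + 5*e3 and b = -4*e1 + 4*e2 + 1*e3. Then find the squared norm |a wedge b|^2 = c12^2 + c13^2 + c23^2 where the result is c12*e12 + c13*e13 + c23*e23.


a wedge b = (a1*b2 - a2*b1)*e12 + (a1*b3 - a3*b1)*e13 + (a2*b3 - a3*b2)*e23
e12 coeff: 1*4 - 4*(-4) = 4 - (-16) = 20
e13 coeff: 1*1 - 5*(-4) = 1 - (-20) = 21
e23 coeff: 4*1 - 5*4 = 4 - 20 = -16
|a wedge b|^2 = 20^2 + 21^2 + (-16)^2
= 400 + 441 + 256
= 1097


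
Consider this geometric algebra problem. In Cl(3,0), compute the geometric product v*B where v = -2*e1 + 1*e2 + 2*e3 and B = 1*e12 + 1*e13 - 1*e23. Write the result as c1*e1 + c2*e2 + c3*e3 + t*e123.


vB has grade-1 (vector) and grade-3 (trivector) parts: vB = (v _| B) + (v ^ B).
Vector part <vB>_1:
  e1: -v2*b12 - v3*b13 = -(1)*(1) - (2)*(1) = -3
  e2: v1*b12 - v3*b23 = (-2)*(1) - (2)*(-1) = 0
  e3: v1*b13 + v2*b23 = (-2)*(1) + (1)*(-1) = -3
Trivector part <vB>_3:
  e123: v1*b23 - v2*b13 + v3*b12 = (-2)*(-1) - (1)*(1) + (2)*(1) = 3
vB = -3*e1 + 0*e2 - 3*e3 + 3*e123


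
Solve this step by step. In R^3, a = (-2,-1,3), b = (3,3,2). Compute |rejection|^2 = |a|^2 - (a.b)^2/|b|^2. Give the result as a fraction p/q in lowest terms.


|a|^2 = (-2)^2 + (-1)^2 + 3^2 = 14
|b|^2 = 3^2 + 3^2 + 2^2 = 22
a . b = (-2)*3 + (-1)*3 + 3*2 = -3
(a.b)^2 = (-3)^2 = 9
|rej|^2 = 14 - 9/22
= (308 - 9)/22
= 299/22
In lowest terms: 299/22


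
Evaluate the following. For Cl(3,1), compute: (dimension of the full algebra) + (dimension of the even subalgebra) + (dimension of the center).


n = 3 + 1 = 4
Total dim = 2^4 = 16
Even subalgebra dim = 2^3 = 8
n is even, so center dim = 1
Sum = 16 + 8 + 1 = 25


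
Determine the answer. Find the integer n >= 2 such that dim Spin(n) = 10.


dim Spin(n) = dim so(n) = n(n-1)/2.
Solve n(n-1)/2 = 10, i.e. n^2 - n - 20 = 0.
Discriminant = 1 + 8*10 = 81
n = (1 + sqrt(81))/2 = (1 + 9)/2 = 5


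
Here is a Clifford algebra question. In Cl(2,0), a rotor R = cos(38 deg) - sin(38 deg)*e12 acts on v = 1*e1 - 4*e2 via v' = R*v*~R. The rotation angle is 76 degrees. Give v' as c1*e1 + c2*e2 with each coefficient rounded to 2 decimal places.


Rotor R = cos(38deg) - sin(38deg)*e12
Rotation angle theta = 2 * 38 = 76 degrees
v' = R*v*~R rotates v by theta.
cos(76deg) = 0.2419, sin(76deg) = 0.9703
v'_1 = 1*cos(76deg) - (-4)*sin(76deg)
= 1*0.2419 - (-4)*0.9703
= 4.12
v'_2 = 1*sin(76deg) + (-4)*cos(76deg)
= 1*0.9703 + (-4)*0.2419
= 0.00
v' = 4.12*e1 + 0.00*e2


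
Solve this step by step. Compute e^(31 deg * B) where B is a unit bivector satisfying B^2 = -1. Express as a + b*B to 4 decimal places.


For a unit bivector B with B^2 = -1, the exponential series gives
e^(theta*B) = cos(theta) + sin(theta)*B (the GA analogue of Euler's formula).
theta = 31 degrees = 0.541052 rad
cos(31 deg) = 0.8572
sin(31 deg) = 0.5150
exp(theta*B) = 0.8572 + 0.5150*B


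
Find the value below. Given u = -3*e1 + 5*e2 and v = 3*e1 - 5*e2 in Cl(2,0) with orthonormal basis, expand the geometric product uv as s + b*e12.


Expand: (-3*e1 + 5*e2)(3*e1 - 5*e2)
= (-3)*3*e1e1 + (-3)*(-5)*e1e2 + 5*3*e2e1 + 5*(-5)*e2e2
Using e1^2 = e2^2 = 1, e2e1 = -e1e2:
Scalar part s = (-3)*3 + 5*(-5) = -9 + (-25) = -34
Bivector part b = (-3)*(-5) - 5*3 = 15 - 15 = 0
uv = -34 + 0*e12


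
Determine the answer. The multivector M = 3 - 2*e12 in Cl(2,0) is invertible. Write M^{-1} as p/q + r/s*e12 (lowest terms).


M = 3 - 2*e12, where e12^2 = -1.
Since M commutes with its reverse ~M = a - b*e12, M * ~M = a^2 - b^2*e12^2 = a^2 + b^2.
So M^{-1} = ~M / (a^2 + b^2) = (a - b*e12)/(a^2 + b^2).
a^2 + b^2 = 9 + 4 = 13
Scalar part = 3/13 = 3/13
Bivector coeff = 2/13 = 2/13
M^{-1} = 3/13 + 2/13*e12


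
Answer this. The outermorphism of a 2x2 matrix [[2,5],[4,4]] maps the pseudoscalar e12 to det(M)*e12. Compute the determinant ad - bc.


The outermorphism of a linear map f sends e1^e2 to f(e1)^f(e2).
f(e1) = 2*e1 + 4*e2
f(e2) = 5*e1 + 4*e2
f(e1) ^ f(e2) = (2*e1 + 4*e2) ^ (5*e1 + 4*e2)
= 2*4*e12 + 4*5*e21
= (8 - 20)*e12
= -12*e12
Coefficient = -12


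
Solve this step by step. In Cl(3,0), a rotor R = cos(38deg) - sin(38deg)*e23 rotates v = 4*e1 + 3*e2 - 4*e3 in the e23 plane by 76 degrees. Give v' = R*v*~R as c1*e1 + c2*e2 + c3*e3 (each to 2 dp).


Rotor R = cos(38deg) - sin(38deg)*e23
Rotation angle theta = 2 * 38 = 76 degrees in the e23 plane (e2 -> e3).
The component perpendicular to the plane (e1) is invariant: v'_1 = v1 = 4.00
cos(76deg) = 0.2419, sin(76deg) = 0.9703
v'_2 = v2*cos(theta) - v3*sin(theta) = 3*0.2419 - (-4)*0.9703 = 4.61
v'_3 = v2*sin(theta) + v3*cos(theta) = 3*0.9703 + (-4)*0.2419 = 1.94
v' = 4.00*e1 + 4.61*e2 + 1.94*e3


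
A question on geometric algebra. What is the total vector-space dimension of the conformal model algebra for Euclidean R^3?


The conformal model of R^3 uses Cl(4,1): the 3 Euclidean generators plus two extra orthogonal generators e+ (e+^2 = +1) and e- (e-^2 = -1), from which the null vectors e0, einf are built.
Number of generators m = 3 + 2 = 5.
dim Cl(p,q) = 2^m = 2^5 = 32


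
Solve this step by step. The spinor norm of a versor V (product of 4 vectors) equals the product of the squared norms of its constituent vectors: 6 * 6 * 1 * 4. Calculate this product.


Spinor norm N(V) = |v1|^2 * |v2|^2 * ... * |v4|^2
= 6 * 6 * 1 * 4
Running product: 6, 36, 36, 144
N(V) = 144


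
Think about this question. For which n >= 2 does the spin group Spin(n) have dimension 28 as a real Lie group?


dim Spin(n) = dim so(n) = n(n-1)/2.
Solve n(n-1)/2 = 28, i.e. n^2 - n - 56 = 0.
Discriminant = 1 + 8*28 = 225
n = (1 + sqrt(225))/2 = (1 + 15)/2 = 8


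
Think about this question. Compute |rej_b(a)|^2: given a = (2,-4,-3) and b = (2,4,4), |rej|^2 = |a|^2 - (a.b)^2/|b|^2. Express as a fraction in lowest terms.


|a|^2 = 2^2 + (-4)^2 + (-3)^2 = 29
|b|^2 = 2^2 + 4^2 + 4^2 = 36
a . b = 2*2 + (-4)*4 + (-3)*4 = -24
(a.b)^2 = (-24)^2 = 576
|rej|^2 = 29 - 576/36
= (1044 - 576)/36
= 468/36
In lowest terms: 13/1


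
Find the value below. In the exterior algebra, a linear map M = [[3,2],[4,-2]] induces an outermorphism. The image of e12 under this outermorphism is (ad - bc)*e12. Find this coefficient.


The outermorphism of a linear map f sends e1^e2 to f(e1)^f(e2).
f(e1) = 3*e1 + 4*e2
f(e2) = 2*e1 - 2*e2
f(e1) ^ f(e2) = (3*e1 + 4*e2) ^ (2*e1 - 2*e2)
= 3*(-2)*e12 + 4*2*e21
= (-6 - 8)*e12
= -14*e12
Coefficient = -14


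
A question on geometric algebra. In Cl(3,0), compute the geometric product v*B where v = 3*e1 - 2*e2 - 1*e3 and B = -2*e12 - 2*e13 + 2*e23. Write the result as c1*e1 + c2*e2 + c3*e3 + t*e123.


vB has grade-1 (vector) and grade-3 (trivector) parts: vB = (v _| B) + (v ^ B).
Vector part <vB>_1:
  e1: -v2*b12 - v3*b13 = -(-2)*(-2) - (-1)*(-2) = -6
  e2: v1*b12 - v3*b23 = (3)*(-2) - (-1)*(2) = -4
  e3: v1*b13 + v2*b23 = (3)*(-2) + (-2)*(2) = -10
Trivector part <vB>_3:
  e123: v1*b23 - v2*b13 + v3*b12 = (3)*(2) - (-2)*(-2) + (-1)*(-2) = 4
vB = -6*e1 - 4*e2 - 10*e3 + 4*e123


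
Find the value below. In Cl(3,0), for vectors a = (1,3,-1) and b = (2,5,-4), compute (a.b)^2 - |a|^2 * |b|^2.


a . b = 1*2 + 3*5 + (-1)*(-4)
= 2 + 15 + 4 = 21
|a|^2 = 1^2 + 3^2 + (-1)^2 = 11
|b|^2 = 2^2 + 5^2 + (-4)^2 = 45
(a.b)^2 = 21^2 = 441
|a|^2 * |b|^2 = 11 * 45 = 495
Result = 441 - 495 = -54


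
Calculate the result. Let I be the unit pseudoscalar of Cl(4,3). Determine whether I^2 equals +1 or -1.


The pseudoscalar I = e1...e_n (product of all n generators) of Cl(p,q) satisfies I^2 = (-1)^(q + n(n-1)/2).
p = 4, q = 3, n = p + q = 7
n(n-1)/2 = 7 * 6 / 2 = 21
Exponent = q + n(n-1)/2 = 3 + 21 = 24
I^2 = (-1)^24 = +1


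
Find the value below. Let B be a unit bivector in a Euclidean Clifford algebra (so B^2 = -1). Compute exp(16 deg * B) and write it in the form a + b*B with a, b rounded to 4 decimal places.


For a unit bivector B with B^2 = -1, the exponential series gives
e^(theta*B) = cos(theta) + sin(theta)*B (the GA analogue of Euler's formula).
theta = 16 degrees = 0.279253 rad
cos(16 deg) = 0.9613
sin(16 deg) = 0.2756
exp(theta*B) = 0.9613 + 0.2756*B


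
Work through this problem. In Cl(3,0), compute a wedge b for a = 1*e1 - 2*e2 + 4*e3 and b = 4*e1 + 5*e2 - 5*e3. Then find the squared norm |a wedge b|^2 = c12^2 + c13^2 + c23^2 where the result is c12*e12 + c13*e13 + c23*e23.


a wedge b = (a1*b2 - a2*b1)*e12 + (a1*b3 - a3*b1)*e13 + (a2*b3 - a3*b2)*e23
e12 coeff: 1*5 - (-2)*4 = 5 - (-8) = 13
e13 coeff: 1*(-5) - 4*4 = -5 - 16 = -21
e23 coeff: (-2)*(-5) - 4*5 = 10 - 20 = -10
|a wedge b|^2 = 13^2 + (-21)^2 + (-10)^2
= 169 + 441 + 100
= 710


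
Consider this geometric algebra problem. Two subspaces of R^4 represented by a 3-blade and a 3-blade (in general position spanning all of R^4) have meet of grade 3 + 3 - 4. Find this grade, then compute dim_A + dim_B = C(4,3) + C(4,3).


Meet grade = grade(A) + grade(B) - n
= 3 + 3 - 4 = 2
C(4,3) = 4
C(4,3) = 4
dim_A + dim_B = 4 + 4 = 8


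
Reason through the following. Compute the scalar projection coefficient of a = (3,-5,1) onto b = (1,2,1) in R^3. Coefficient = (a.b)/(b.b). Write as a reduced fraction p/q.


Projection coefficient = (a . b) / (b . b)
a . b = 3*1 + (-5)*2 + 1*1
= 3 + (-10) + 1 = -6
b . b = 1^2 + 2^2 + 1^2
= 1 + 4 + 1 = 6
Coefficient = -6/6
In lowest terms: -1/1


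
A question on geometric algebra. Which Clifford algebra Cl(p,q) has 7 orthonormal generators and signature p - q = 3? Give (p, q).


We need p + q = 7 and p - q = 3.
Adding: 2p = 7 + 3 = 10, so p = 5.
Then q = 7 - 5 = 2.
(p, q) = (5, 2)


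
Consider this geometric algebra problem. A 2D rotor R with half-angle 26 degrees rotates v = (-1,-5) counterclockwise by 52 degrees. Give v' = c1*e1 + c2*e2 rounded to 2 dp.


Rotor R = cos(26deg) - sin(26deg)*e12
Rotation angle theta = 2 * 26 = 52 degrees
v' = R*v*~R rotates v by theta.
cos(52deg) = 0.6157, sin(52deg) = 0.7880
v'_1 = -1*cos(52deg) - (-5)*sin(52deg)
= -1*0.6157 - (-5)*0.7880
= 3.32
v'_2 = -1*sin(52deg) + (-5)*cos(52deg)
= -1*0.7880 + (-5)*0.6157
= -3.87
v' = 3.32*e1 - 3.87*e2


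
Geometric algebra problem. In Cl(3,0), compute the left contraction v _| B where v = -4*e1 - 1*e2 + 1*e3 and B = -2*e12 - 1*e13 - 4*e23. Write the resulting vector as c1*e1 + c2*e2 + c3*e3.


Left contraction v _| B = <vB>_1 (grade-1 part of the geometric product vB).
Using e1_|e12 = e2, e2_|e12 = -e1, e1_|e13 = e3, e3_|e13 = -e1, e2_|e23 = e3, e3_|e23 = -e2:
e1 coeff: -v2*b12 - v3*b13 = -(-1)*(-2) - (1)*(-1) = -1
e2 coeff: v1*b12 - v3*b23 = (-4)*(-2) - (1)*(-4) = 12
e3 coeff: v1*b13 + v2*b23 = (-4)*(-1) + (-1)*(-4) = 8
v _| B = -1*e1 + 12*e2 + 8*e3


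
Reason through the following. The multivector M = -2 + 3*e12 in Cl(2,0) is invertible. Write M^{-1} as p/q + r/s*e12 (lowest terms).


M = -2 + 3*e12, where e12^2 = -1.
Since M commutes with its reverse ~M = a - b*e12, M * ~M = a^2 - b^2*e12^2 = a^2 + b^2.
So M^{-1} = ~M / (a^2 + b^2) = (a - b*e12)/(a^2 + b^2).
a^2 + b^2 = 4 + 9 = 13
Scalar part = -2/13 = -2/13
Bivector coeff = -3/13 = -3/13
M^{-1} = -2/13 - 3/13*e12


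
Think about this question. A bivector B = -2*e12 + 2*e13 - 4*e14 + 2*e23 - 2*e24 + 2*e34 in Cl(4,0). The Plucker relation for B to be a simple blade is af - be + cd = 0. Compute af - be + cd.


Plucker relation: af - be + cd
a*f = (-2)*2 = -4
b*e = 2*(-2) = -4
c*d = (-4)*2 = -8
af - be + cd = -4 - (-4) + (-8)
= -8


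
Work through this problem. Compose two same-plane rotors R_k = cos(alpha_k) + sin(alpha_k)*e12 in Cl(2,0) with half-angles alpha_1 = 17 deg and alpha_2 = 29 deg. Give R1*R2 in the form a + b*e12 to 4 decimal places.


Same-plane rotors commute and their half-angles add:
R1*R2 = cos(a1 + a2) + sin(a1 + a2)*e12.
a1 + a2 = 17 + 29 = 46 deg
cos(46 deg) = 0.6947
sin(46 deg) = 0.7193
R1*R2 = 0.6947 + 0.7193*e12


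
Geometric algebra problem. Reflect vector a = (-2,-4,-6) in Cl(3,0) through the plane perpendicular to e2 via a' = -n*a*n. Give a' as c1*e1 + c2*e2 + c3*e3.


Reflection formula: a' = -n*a*n, with n = e2 (unit vector, n^2 = 1).
For reflection through hyperplane perp to e2:
The component along e2 flips sign, others stay.
a = (-2, -4, -6)
a' = (-2, 4, -6)
a' = -2*e1 + 4*e2 - 6*e3


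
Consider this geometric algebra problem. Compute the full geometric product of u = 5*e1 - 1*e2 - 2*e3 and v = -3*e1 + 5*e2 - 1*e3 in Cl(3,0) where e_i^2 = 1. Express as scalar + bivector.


In Cl(3,0): e_i^2 = 1, e_ie_j = -e_je_i for i != j.
Scalar part = u . v = 5*(-3) + (-1)*5 + (-2)*(-1)
= -15 + (-5) + 2 = -18
e12 coeff = 5*5 - (-1)*(-3) = 25 - 3 = 22
e13 coeff = 5*(-1) - (-2)*(-3) = -5 - 6 = -11
e23 coeff = (-1)*(-1) - (-2)*5 = 1 - (-10) = 11
uv = -18 + 22*e12 - 11*e13 + 11*e23


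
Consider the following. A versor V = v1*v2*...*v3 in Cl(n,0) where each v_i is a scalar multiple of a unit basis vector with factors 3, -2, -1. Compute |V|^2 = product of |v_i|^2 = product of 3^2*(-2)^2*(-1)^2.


Each vector v_i has |v_i|^2 = s_i^2
Squared scales: 3^2 = 9, (-2)^2 = 4, (-1)^2 = 1
|V|^2 = 9 * 4 * 1
= 36


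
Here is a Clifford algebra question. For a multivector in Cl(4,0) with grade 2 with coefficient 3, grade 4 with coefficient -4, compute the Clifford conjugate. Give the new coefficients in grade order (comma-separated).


Clifford conjugate sign for grade k: (-1)^(k(k+1)/2)
Grade 2: (-1)^(2*3/2) = (-1)^3 = -1, coeff 3 -> -3
Grade 4: (-1)^(4*5/2) = (-1)^10 = 1, coeff -4 -> -4
Conjugated coefficients: -3, -4


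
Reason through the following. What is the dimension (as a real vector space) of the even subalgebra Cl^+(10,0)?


Even subalgebra dimension = 2^(n-1)
n = 10 + 0 = 10
2^(10 - 1) = 2^9 = 512
Verification: sum of C(10,k) for even k = 1 + 45 + 210 + 210 + 45 + 1 = 512
Result = 512


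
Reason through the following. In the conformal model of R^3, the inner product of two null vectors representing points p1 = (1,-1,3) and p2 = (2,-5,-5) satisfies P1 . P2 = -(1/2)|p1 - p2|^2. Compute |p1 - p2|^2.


p1 - p2 = (-1, 4, 8)
|p1 - p2|^2 = (-1)^2 + 4^2 + 8^2
= 1 + 16 + 64
= 81


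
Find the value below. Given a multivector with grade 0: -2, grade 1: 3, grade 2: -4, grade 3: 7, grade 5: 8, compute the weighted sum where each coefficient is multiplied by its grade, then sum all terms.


Grade-weighted sum = sum of grade_k * coefficient_k
0*(-2) = 0
1*3 = 3
2*(-4) = -8
3*7 = 21
5*8 = 40
Total = 0 + 3 + (-8) + 21 + 40 = 56


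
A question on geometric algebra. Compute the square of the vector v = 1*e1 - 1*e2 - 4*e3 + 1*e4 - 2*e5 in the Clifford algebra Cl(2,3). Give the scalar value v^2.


v^2 = sum of c_i^2 * e_i^2
Positive signature terms (e_i^2 = +1): 1^2 + (-1)^2 = 2
Negative signature terms (e_j^2 = -1): (-4)^2 + 1^2 + (-2)^2 = 21
v^2 = 2 - 21 = -19


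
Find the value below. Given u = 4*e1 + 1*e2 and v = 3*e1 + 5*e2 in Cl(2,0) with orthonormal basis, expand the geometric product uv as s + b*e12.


Expand: (4*e1 + 1*e2)(3*e1 + 5*e2)
= 4*3*e1e1 + 4*5*e1e2 + 1*3*e2e1 + 1*5*e2e2
Using e1^2 = e2^2 = 1, e2e1 = -e1e2:
Scalar part s = 4*3 + 1*5 = 12 + 5 = 17
Bivector part b = 4*5 - 1*3 = 20 - 3 = 17
uv = 17 + 17*e12


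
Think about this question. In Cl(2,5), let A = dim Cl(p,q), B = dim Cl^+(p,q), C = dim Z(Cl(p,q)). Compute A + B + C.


n = 2 + 5 = 7
Total dim = 2^7 = 128
Even subalgebra dim = 2^6 = 64
n is odd, so center dim = 2
Sum = 128 + 64 + 2 = 194


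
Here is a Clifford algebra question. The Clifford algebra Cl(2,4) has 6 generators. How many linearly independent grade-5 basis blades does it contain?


Number of grade-k basis blades in Cl(p,q) with n = p + q is C(n, k).
n = 2 + 4 = 6
C(6, 5) = 6! / (5! * 1!)
= 720 / (120 * 1)
= 6


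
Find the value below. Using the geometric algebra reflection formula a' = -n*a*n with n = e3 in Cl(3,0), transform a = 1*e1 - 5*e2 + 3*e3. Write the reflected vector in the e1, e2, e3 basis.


Reflection formula: a' = -n*a*n, with n = e3 (unit vector, n^2 = 1).
For reflection through hyperplane perp to e3:
The component along e3 flips sign, others stay.
a = (1, -5, 3)
a' = (1, -5, -3)
a' = 1*e1 - 5*e2 - 3*e3


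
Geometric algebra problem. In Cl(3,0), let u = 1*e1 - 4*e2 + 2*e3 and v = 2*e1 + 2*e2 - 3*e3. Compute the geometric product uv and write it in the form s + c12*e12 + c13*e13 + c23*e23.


In Cl(3,0): e_i^2 = 1, e_ie_j = -e_je_i for i != j.
Scalar part = u . v = 1*2 + (-4)*2 + 2*(-3)
= 2 + (-8) + (-6) = -12
e12 coeff = 1*2 - (-4)*2 = 2 - (-8) = 10
e13 coeff = 1*(-3) - 2*2 = -3 - 4 = -7
e23 coeff = (-4)*(-3) - 2*2 = 12 - 4 = 8
uv = -12 + 10*e12 - 7*e13 + 8*e23


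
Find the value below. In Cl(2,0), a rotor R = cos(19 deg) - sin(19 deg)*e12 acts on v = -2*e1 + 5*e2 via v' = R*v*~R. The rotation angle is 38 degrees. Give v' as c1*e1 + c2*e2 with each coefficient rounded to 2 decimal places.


Rotor R = cos(19deg) - sin(19deg)*e12
Rotation angle theta = 2 * 19 = 38 degrees
v' = R*v*~R rotates v by theta.
cos(38deg) = 0.7880, sin(38deg) = 0.6157
v'_1 = -2*cos(38deg) - 5*sin(38deg)
= -2*0.7880 - 5*0.6157
= -4.65
v'_2 = -2*sin(38deg) + 5*cos(38deg)
= -2*0.6157 + 5*0.7880
= 2.71
v' = -4.65*e1 + 2.71*e2


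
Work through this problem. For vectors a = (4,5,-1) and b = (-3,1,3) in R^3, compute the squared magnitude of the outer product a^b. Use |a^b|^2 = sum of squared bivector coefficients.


a wedge b = (a1*b2 - a2*b1)*e12 + (a1*b3 - a3*b1)*e13 + (a2*b3 - a3*b2)*e23
e12 coeff: 4*1 - 5*(-3) = 4 - (-15) = 19
e13 coeff: 4*3 - (-1)*(-3) = 12 - 3 = 9
e23 coeff: 5*3 - (-1)*1 = 15 - (-1) = 16
|a wedge b|^2 = 19^2 + 9^2 + 16^2
= 361 + 81 + 256
= 698


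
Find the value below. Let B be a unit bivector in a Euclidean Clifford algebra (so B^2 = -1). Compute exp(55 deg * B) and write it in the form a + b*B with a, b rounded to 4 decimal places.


For a unit bivector B with B^2 = -1, the exponential series gives
e^(theta*B) = cos(theta) + sin(theta)*B (the GA analogue of Euler's formula).
theta = 55 degrees = 0.959931 rad
cos(55 deg) = 0.5736
sin(55 deg) = 0.8192
exp(theta*B) = 0.5736 + 0.8192*B


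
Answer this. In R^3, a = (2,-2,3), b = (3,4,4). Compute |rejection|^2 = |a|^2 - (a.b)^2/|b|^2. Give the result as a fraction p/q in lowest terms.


|a|^2 = 2^2 + (-2)^2 + 3^2 = 17
|b|^2 = 3^2 + 4^2 + 4^2 = 41
a . b = 2*3 + (-2)*4 + 3*4 = 10
(a.b)^2 = 10^2 = 100
|rej|^2 = 17 - 100/41
= (697 - 100)/41
= 597/41
In lowest terms: 597/41


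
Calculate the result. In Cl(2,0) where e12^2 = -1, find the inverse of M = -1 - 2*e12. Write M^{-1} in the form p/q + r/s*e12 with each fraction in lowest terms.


M = -1 - 2*e12, where e12^2 = -1.
Since M commutes with its reverse ~M = a - b*e12, M * ~M = a^2 - b^2*e12^2 = a^2 + b^2.
So M^{-1} = ~M / (a^2 + b^2) = (a - b*e12)/(a^2 + b^2).
a^2 + b^2 = 1 + 4 = 5
Scalar part = -1/5 = -1/5
Bivector coeff = 2/5 = 2/5
M^{-1} = -1/5 + 2/5*e12


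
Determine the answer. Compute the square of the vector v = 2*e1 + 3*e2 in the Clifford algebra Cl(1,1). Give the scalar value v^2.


v^2 = sum of c_i^2 * e_i^2
Positive signature terms (e_i^2 = +1): 2^2 = 4
Negative signature terms (e_j^2 = -1): 3^2 = 9
v^2 = 4 - 9 = -5


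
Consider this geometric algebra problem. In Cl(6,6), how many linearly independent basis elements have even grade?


Even subalgebra dimension = 2^(n-1)
n = 6 + 6 = 12
2^(12 - 1) = 2^11 = 2048
Verification: sum of C(12,k) for even k = 1 + 66 + 495 + 924 + 495 + 66 + 1 = 2048
Result = 2048


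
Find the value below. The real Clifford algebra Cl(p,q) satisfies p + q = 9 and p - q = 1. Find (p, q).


We need p + q = 9 and p - q = 1.
Adding: 2p = 9 + 1 = 10, so p = 5.
Then q = 9 - 5 = 4.
(p, q) = (5, 4)


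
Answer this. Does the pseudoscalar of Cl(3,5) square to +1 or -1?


The pseudoscalar I = e1...e_n (product of all n generators) of Cl(p,q) satisfies I^2 = (-1)^(q + n(n-1)/2).
p = 3, q = 5, n = p + q = 8
n(n-1)/2 = 8 * 7 / 2 = 28
Exponent = q + n(n-1)/2 = 5 + 28 = 33
I^2 = (-1)^33 = -1


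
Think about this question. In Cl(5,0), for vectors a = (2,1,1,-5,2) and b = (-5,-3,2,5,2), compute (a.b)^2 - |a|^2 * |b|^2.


a . b = 2*(-5) + 1*(-3) + 1*2 + (-5)*5 + 2*2
= -10 + (-3) + 2 + (-25) + 4 = -32
|a|^2 = 2^2 + 1^2 + 1^2 + (-5)^2 + 2^2 = 35
|b|^2 = (-5)^2 + (-3)^2 + 2^2 + 5^2 + 2^2 = 67
(a.b)^2 = (-32)^2 = 1024
|a|^2 * |b|^2 = 35 * 67 = 2345
Result = 1024 - 2345 = -1321


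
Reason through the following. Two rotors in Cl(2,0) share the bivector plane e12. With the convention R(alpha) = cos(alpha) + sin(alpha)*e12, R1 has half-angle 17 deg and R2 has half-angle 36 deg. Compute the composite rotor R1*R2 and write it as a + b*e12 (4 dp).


Same-plane rotors commute and their half-angles add:
R1*R2 = cos(a1 + a2) + sin(a1 + a2)*e12.
a1 + a2 = 17 + 36 = 53 deg
cos(53 deg) = 0.6018
sin(53 deg) = 0.7986
R1*R2 = 0.6018 + 0.7986*e12


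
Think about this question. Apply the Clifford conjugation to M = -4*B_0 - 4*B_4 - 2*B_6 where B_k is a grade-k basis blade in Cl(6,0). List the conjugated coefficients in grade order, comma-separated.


Clifford conjugate sign for grade k: (-1)^(k(k+1)/2)
Grade 0: (-1)^(0*1/2) = (-1)^0 = 1, coeff -4 -> -4
Grade 4: (-1)^(4*5/2) = (-1)^10 = 1, coeff -4 -> -4
Grade 6: (-1)^(6*7/2) = (-1)^21 = -1, coeff -2 -> 2
Conjugated coefficients: -4, -4, 2


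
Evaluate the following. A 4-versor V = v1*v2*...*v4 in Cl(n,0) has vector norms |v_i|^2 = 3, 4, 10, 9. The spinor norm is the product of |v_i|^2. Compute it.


Spinor norm N(V) = |v1|^2 * |v2|^2 * ... * |v4|^2
= 3 * 4 * 10 * 9
Running product: 3, 12, 120, 1080
N(V) = 1080


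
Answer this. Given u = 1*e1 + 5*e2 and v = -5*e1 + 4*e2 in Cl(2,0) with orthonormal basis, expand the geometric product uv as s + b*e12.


Expand: (1*e1 + 5*e2)(-5*e1 + 4*e2)
= 1*(-5)*e1e1 + 1*4*e1e2 + 5*(-5)*e2e1 + 5*4*e2e2
Using e1^2 = e2^2 = 1, e2e1 = -e1e2:
Scalar part s = 1*(-5) + 5*4 = -5 + 20 = 15
Bivector part b = 1*4 - 5*(-5) = 4 - (-25) = 29
uv = 15 + 29*e12


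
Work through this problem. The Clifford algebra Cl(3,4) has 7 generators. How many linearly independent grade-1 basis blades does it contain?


Number of grade-k basis blades in Cl(p,q) with n = p + q is C(n, k).
n = 3 + 4 = 7
C(7, 1) = 7! / (1! * 6!)
= 5040 / (1 * 720)
= 7
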